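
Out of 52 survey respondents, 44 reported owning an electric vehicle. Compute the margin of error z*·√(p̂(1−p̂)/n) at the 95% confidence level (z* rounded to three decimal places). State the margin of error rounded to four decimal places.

ME = 0.0981

The sample proportion is 44/52 = 0.84615.
SE(p̂) = √(0.84615·0.15385/52) = 0.050034.
The 95% critical value is z* = 1.960.
Margin of error = z*·SE = 1.960 × 0.050034 = 0.0981.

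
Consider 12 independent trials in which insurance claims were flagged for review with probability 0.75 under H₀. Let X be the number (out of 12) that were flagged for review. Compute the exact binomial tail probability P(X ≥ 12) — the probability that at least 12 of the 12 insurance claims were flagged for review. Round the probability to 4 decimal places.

X is binomial with n = 12 and p = 0.75.
P(X ≥ 12) = C(12,12)·0.75^12·0.25^0.
= 0.031676 = 0.0317.

P = 0.0317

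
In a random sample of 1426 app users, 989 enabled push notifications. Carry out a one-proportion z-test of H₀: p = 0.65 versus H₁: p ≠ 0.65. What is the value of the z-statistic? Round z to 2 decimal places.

p̂ = 989/1426 = 0.69355.
SE₀ = √(0.65·0.35/1426) = 0.012631.
z = (0.69355 − 0.65)/0.012631 = 0.04355/0.012631 = 3.45.

z = 3.45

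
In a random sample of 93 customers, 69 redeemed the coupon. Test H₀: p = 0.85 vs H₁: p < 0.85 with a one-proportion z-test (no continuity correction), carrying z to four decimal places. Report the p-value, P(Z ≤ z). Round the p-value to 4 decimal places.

p-value = 0.0018

With x = 69 successes in n = 93, p̂ = 0.74194.
Null standard error: √(0.85·0.15/93) = √0.001370968 = 0.037027.
Test statistic (full precision, shown to 4 dp): z = (69/93 − 0.85)/SE₀ ≈ -2.9186.
p-value = P(Z ≤ z) with z = -2.9186 → 0.0018.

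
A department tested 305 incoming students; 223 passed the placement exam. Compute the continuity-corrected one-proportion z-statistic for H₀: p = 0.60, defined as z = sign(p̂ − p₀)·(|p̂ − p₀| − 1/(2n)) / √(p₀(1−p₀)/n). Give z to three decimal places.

z = 4.617

The sample proportion is 223/305 = 0.73115. p̂ − p₀ = 0.131148.
1/(2n) = 0.001639.
Corrected numerator: |0.131148| − 0.001639 = 0.129509.
SE₀ = √(0.60·0.40/305) = 0.028051.
z = +0.129509/0.028051 = 4.617.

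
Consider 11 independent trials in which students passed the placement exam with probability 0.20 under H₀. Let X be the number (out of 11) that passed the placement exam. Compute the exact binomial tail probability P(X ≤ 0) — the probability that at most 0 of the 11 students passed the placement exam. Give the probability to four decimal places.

X ~ Binomial(n=11, p=0.20).
P(X ≤ 0) = C(11,0)·0.20^0·0.80^11.
= 0.085899 = 0.0859.

P = 0.0859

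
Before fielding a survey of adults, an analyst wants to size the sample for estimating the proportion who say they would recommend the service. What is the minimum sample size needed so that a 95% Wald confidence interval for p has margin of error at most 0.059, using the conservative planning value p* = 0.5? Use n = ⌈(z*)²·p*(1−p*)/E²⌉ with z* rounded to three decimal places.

n = 276

The 95% critical value is z* = 1.960.
p*(1−p*) = 0.50·0.50 = 0.2500.
Required n before rounding: 3.841600 × 0.2500 / 0.059² = 275.898.
Rounding up, n = 276.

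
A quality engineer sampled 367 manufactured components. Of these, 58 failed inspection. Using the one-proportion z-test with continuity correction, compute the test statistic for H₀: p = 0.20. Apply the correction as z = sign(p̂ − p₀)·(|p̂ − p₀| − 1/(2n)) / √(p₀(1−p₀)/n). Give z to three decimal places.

z = -1.944

Sample proportion p̂ = 58/367 = 0.15804. p̂ − p₀ = -0.041962.
1/(2n) = 0.001362.
Corrected numerator: |-0.041962| − 0.001362 = 0.040600.
Under H₀, SE = √(p₀(1−p₀)/n) = √(0.20·0.80/367) = √0.000435967 = 0.020880.
z = (−)0.040600/0.020880 = -1.944.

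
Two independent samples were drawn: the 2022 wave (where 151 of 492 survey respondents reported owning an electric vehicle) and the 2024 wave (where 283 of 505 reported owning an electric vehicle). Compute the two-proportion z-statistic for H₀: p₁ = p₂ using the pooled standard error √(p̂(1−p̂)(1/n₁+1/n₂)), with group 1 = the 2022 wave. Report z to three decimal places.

z = -8.071

Sample proportions: p̂₁ = 151/492 = 0.30691 and p̂₂ = 283/505 = 0.56040.
Pooling: p̂ = 434/997 = 0.43531.
SE = √[p̂(1−p̂)(1/n₁+1/n₂)] = √[0.43531·0.56469·(1/492+1/505)] ≈ 0.031407.
z = -0.25349/0.031407 = -8.071.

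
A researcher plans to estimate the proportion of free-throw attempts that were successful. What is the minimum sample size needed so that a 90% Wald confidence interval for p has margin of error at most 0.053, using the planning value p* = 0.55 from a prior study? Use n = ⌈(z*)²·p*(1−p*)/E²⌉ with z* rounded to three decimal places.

The 90% critical value is z* = 1.645.
p*(1−p*) = 0.2475.
(z*)²·p*(1−p*)/E² = 2.706025·0.2475/0.002809 = 238.427.
Rounding up, n = 239.

n = 239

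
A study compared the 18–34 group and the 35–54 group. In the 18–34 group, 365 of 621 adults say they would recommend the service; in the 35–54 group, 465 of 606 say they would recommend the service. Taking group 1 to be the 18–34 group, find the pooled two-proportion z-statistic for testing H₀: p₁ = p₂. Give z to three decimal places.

z = -6.722

p̂₁ = 365/621 = 0.58776, p̂₂ = 465/606 = 0.76733.
Pooling: p̂ = 830/1227 = 0.67645.
Pooled SE = √[0.2188666·0.00326047] ≈ 0.026713.
z = (p̂₁ − p̂₂)/SE = (0.58776 − 0.76733)/0.026713 = -0.17957/0.026713 = -6.722.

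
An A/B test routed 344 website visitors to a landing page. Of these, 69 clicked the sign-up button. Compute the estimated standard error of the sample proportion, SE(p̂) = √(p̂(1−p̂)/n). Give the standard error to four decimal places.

With x = 69 successes in n = 344, p̂ = 0.20058.
p̂(1−p̂) = 0.20058·0.79942 = 0.160348.
SE = √(0.160348/344) = 0.0216.

SE = 0.0216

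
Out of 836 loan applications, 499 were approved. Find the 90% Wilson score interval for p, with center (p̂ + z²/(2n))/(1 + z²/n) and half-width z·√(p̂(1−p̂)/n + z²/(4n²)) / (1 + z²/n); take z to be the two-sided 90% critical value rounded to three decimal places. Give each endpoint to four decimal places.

p̂ = 499/836 = 0.59689; z = 1.645, so z² = 2.706025.
Denominator 1 + z²/n = 1 + 2.706025/836 = 1.003237.
Adjusted center: (0.59689 + z²/(2n))/1.003237 = 0.59658.
Radicand: p̂(1−p̂)/n + z²/(4n²) = 0.000287814 + 0.000000968 = 0.000288782.
Half-width = 1.645·√0.000288782/1.003237 = 0.02786.
So the interval runs from 0.5687 to 0.6244.

(0.5687, 0.6244)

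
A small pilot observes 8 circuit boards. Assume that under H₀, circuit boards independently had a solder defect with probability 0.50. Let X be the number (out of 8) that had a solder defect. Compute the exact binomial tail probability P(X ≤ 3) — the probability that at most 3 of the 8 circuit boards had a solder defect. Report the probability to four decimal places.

X ~ Binomial(n=8, p=0.50).
P(X ≤ 3) = C(8,0)·0.50^0·0.50^8 + C(8,1)·0.50^1·0.50^7 + C(8,2)·0.50^2·0.50^6 + C(8,3)·0.50^3·0.50^5.
= 0.003906 + 0.031250 + 0.109375 + 0.218750 = 0.3633.

P = 0.3633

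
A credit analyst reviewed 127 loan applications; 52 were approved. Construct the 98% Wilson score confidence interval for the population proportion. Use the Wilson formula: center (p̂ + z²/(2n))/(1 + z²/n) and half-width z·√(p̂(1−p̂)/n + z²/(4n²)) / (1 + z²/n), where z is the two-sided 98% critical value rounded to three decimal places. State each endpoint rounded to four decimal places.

(0.3137, 0.5126)

p̂ = 52/127 = 0.40945; z = 2.326, so z² = 5.410276.
Denominator 1 + z²/n = 1 + 5.410276/127 = 1.042601.
Adjusted center: (0.40945 + z²/(2n))/1.042601 = 0.41315.
Radicand: p̂(1−p̂)/n + z²/(4n²) = 0.001903941 + 0.000083859 = 0.001987800.
Half-width = z·√(radicand)/denom = 2.326·0.044585/1.042601 = 0.09947.
CI: 0.41315 ± 0.09947 = (0.3137, 0.5126).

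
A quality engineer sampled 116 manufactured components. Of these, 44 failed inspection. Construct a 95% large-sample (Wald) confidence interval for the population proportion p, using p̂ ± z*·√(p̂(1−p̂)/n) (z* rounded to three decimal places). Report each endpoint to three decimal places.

(0.291, 0.468)

Sample proportion p̂ = 44/116 = 0.37931.
SE = √(p̂(1−p̂)/n) = √(0.235434/116) = 0.045051.
z* = 1.960 at the 95% level.
Margin of error: 1.960 × 0.045051 = 0.08830.
So the interval runs from 0.291 to 0.468.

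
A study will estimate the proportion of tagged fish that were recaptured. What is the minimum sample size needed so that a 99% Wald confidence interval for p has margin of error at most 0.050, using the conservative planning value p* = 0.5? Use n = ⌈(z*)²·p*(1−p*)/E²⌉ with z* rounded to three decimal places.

n = 664

For 99% confidence, z* = 2.576.
p*(1−p*) = 0.2500.
Required n before rounding: 6.635776 × 0.2500 / 0.050² = 663.578.
Rounding up, n = 664.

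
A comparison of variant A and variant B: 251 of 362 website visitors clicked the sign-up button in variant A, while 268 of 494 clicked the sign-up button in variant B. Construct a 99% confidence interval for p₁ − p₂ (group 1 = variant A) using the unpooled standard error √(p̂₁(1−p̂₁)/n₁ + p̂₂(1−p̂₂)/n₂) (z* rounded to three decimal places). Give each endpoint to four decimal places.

(0.0658, 0.2359)

p̂₁ = 0.69337, p̂₂ = 0.54251, so the observed difference is 0.15086.
SE = √(0.000587315 + 0.000502415) = √0.001089730 = 0.033011.
z* = 2.576 at the 99% level. Margin = 2.576·0.033011 = 0.08504.
CI: 0.15086 ± 0.08504 = (0.0658, 0.2359).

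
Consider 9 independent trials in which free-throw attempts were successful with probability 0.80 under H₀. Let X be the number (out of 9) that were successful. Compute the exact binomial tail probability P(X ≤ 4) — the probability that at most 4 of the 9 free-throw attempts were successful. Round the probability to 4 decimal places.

X is binomial with n = 9 and p = 0.80.
P(X ≤ 4) = Σ_{j=0}^{4} C(9,j)·0.80^j·0.20^{9−j}.
= 0.000001 + 0.000018 + 0.000295 + 0.002753 + 0.016515 = 0.0196.

P = 0.0196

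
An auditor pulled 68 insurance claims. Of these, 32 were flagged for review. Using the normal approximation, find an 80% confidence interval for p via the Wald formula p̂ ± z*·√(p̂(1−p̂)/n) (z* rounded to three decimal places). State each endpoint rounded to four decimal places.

p̂ = 32/68 = 0.47059.
Standard error of p̂: √(0.249135/68) = √0.003663749 = 0.060529.
z* = 1.282 at the 80% level.
Margin = 1.282·0.060529 = 0.07760.
Interval: 0.47059 ± 0.07760 → (0.3930, 0.5482).

(0.3930, 0.5482)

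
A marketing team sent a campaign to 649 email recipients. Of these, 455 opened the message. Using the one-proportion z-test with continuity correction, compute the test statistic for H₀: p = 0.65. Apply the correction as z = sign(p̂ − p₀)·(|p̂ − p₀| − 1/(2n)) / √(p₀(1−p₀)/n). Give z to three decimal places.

The sample proportion is 455/649 = 0.70108. p̂ − p₀ = 0.051079.
Continuity correction 1/(2n) = 1/1298 = 0.000770.
Corrected numerator: |0.051079| − 0.000770 = 0.050309.
Null standard error: √(0.65·0.35/649) = √0.000350539 = 0.018723.
z = (+)0.050309/0.018723 = 2.687.

z = 2.687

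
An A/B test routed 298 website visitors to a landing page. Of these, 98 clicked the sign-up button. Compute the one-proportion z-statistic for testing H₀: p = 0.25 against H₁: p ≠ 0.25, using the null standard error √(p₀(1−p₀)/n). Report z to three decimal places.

Sample proportion p̂ = 98/298 = 0.32886.
Under H₀, SE = √(p₀(1−p₀)/n) = √(0.25·0.75/298) = √0.000629195 = 0.025084.
z = (p̂ − p₀)/SE = (0.32886 − 0.25)/0.025084 = 3.144.

z = 3.144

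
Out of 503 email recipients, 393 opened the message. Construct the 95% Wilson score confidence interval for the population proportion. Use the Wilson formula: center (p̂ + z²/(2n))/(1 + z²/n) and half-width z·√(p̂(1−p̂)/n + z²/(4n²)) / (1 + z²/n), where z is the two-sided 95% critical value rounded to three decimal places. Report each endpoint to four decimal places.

(0.7431, 0.8152)

p̂ = 393/503 = 0.78131; z = 1.960, so z² = 3.841600.
1 + z²/n = 1.007637.
Center = (0.78131 + 0.003819)/1.007637 = 0.77918.
Radicand: p̂(1−p̂)/n + z²/(4n²) = 0.000339689 + 0.000003796 = 0.000343485.
Half-width = 1.960·√0.000343485/1.007637 = 0.03605.
So the interval runs from 0.7431 to 0.8152.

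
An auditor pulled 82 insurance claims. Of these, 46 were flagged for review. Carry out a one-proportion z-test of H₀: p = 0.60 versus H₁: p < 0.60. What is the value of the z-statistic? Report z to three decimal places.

With x = 46 successes in n = 82, p̂ = 0.56098.
Null standard error: √(0.60·0.40/82) = √0.002926829 = 0.054100.
z = (0.56098 − 0.60)/0.054100 = -0.03902/0.054100 = -0.721.

z = -0.721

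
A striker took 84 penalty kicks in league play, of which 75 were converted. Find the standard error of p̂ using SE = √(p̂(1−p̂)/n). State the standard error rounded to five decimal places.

SE = 0.03375

The sample proportion is 75/84 = 0.89286.
p̂(1−p̂) = 0.89286·0.10714 = 0.095661.
SE = √(0.095661/84) = √0.001138821 = 0.03375.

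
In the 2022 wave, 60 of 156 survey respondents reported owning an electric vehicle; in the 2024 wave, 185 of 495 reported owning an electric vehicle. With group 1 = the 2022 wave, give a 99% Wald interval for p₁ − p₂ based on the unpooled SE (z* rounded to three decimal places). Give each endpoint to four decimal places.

p̂₁ = 0.38462, p̂₂ = 0.37374, so the observed difference is 0.01088.
SE = √(0.001517220 + 0.000472844) = √0.001990064 = 0.044610.
For 99% confidence, z* = 2.576. Margin = 2.576·0.044610 = 0.11492.
Interval: 0.01088 ± 0.11492 → (-0.1040, 0.1258).

(-0.1040, 0.1258)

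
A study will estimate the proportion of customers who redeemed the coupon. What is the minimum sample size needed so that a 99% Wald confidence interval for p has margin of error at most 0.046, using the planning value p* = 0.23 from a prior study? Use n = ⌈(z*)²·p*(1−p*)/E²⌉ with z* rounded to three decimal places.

z* = 2.576 at the 99% level.
p*(1−p*) = 0.23·0.77 = 0.1771.
(z*)²·p*(1−p*)/E² = 6.635776·0.1771/0.002116 = 555.386.
Rounding up, n = 556.

n = 556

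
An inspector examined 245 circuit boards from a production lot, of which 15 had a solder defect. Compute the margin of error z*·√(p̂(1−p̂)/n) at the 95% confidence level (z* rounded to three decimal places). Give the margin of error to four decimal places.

The sample proportion is 15/245 = 0.06122.
SE = √(p̂(1−p̂)/n) = √(0.057476/245) = 0.015317.
The 95% critical value is z* = 1.960.
So ME = 0.0300.

ME = 0.0300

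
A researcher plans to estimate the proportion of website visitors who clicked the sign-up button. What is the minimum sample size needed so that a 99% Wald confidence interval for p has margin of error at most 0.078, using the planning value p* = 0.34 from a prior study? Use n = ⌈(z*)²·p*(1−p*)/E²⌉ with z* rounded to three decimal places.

z* = 2.576 at the 99% level.
p*(1−p*) = 0.34·0.66 = 0.2244.
Required n before rounding: 6.635776 × 0.2244 / 0.078² = 244.752.
⌈244.752⌉ = 245.

n = 245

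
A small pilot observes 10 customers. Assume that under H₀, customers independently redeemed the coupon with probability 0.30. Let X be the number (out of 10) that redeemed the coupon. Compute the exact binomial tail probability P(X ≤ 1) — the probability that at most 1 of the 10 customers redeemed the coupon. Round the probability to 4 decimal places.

P = 0.1493

X is binomial with n = 10 and p = 0.30.
P(X ≤ 1) = C(10,0)·0.30^0·0.70^10 + C(10,1)·0.30^1·0.70^9.
= 0.028248 + 0.121061 = 0.1493.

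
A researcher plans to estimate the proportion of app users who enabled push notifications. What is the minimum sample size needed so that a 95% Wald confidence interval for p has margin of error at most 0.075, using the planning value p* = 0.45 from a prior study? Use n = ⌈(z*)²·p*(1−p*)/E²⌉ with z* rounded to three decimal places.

z* = 1.960 at the 95% level.
p*(1−p*) = 0.2475.
(z*)²·p*(1−p*)/E² = 3.841600·0.2475/0.005625 = 169.030.
Rounding up, n = 170.

n = 170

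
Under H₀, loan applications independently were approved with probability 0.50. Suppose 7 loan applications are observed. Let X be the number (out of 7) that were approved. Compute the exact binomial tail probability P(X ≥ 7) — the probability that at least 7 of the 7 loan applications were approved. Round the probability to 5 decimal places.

P = 0.00781

X ~ Binomial(n=7, p=0.50).
P(X ≥ 7) = C(7,7)·0.50^7·0.50^0.
= 0.007812 = 0.00781.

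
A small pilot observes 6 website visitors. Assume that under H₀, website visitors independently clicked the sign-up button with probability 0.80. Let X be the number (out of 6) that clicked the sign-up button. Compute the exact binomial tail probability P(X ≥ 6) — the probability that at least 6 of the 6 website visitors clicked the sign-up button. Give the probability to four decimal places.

X ~ Binomial(n=6, p=0.80).
P(X ≥ 6) = C(6,6)·0.80^6·0.20^0.
= 0.262144 = 0.2621.

P = 0.2621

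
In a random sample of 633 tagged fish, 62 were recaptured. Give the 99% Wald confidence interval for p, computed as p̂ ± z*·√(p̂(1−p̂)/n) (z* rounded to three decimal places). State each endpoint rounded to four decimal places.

Sample proportion p̂ = 62/633 = 0.09795.
SE = √(p̂(1−p̂)/n) = √(0.088353/633) = 0.011814.
The 99% critical value is z* = 2.576.
Margin = 2.576·0.011814 = 0.03043.
Interval: 0.09795 ± 0.03043 → (0.0675, 0.1284).

(0.0675, 0.1284)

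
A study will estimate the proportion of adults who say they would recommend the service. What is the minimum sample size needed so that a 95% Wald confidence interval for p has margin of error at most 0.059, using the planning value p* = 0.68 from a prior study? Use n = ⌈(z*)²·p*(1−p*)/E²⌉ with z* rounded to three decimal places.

n = 241

z* = 1.960 at the 95% level.
p*(1−p*) = 0.2176.
Required n before rounding: 3.841600 × 0.2176 / 0.059² = 240.141.
⌈240.141⌉ = 241.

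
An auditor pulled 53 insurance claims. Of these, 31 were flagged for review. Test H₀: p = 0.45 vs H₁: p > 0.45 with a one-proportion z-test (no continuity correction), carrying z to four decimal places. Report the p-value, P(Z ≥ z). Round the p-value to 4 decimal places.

p-value = 0.0242

Sample proportion p̂ = 31/53 = 0.58491.
SE₀ = √(0.45·0.55/53) = 0.068336.
Test statistic (full precision, shown to 4 dp): z = (31/53 − 0.45)/SE₀ ≈ 1.9742.
p-value = P(Z ≥ z) with z = 1.9742 → 0.0242.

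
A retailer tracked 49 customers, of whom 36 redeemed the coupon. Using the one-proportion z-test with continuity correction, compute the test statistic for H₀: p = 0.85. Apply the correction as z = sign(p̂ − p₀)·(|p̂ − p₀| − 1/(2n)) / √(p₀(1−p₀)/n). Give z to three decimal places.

z = -2.060

The sample proportion is 36/49 = 0.73469. p̂ − p₀ = -0.115306.
1/(2n) = 0.010204.
Corrected numerator: |-0.115306| − 0.010204 = 0.105102.
Null standard error: √(0.85·0.15/49) = √0.002602041 = 0.051010.
z = −0.105102/0.051010 = -2.060.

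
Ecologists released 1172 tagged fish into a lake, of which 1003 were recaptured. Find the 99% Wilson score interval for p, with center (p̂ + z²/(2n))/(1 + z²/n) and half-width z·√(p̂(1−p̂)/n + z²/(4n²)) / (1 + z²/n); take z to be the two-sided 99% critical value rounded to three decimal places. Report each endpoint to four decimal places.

(0.8274, 0.8802)

p̂ = 1003/1172 = 0.85580; z = 2.576, so z² = 6.635776.
1 + z²/n = 1.005662.
Adjusted center: (0.85580 + z²/(2n))/1.005662 = 0.85380.
Radicand: p̂(1−p̂)/n + z²/(4n²) = 0.000105294 + 0.000001208 = 0.000106502.
Half-width = 2.576·√0.000106502/1.005662 = 0.02643.
Interval: 0.85380 ± 0.02643 → (0.8274, 0.8802).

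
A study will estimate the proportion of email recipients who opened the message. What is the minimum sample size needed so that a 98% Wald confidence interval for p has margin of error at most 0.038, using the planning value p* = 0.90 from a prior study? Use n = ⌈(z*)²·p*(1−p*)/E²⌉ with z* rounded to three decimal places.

The 98% critical value is z* = 2.326.
p*(1−p*) = 0.90·0.10 = 0.0900.
Required n before rounding: 5.410276 × 0.0900 / 0.038² = 337.206.
⌈337.206⌉ = 338.

n = 338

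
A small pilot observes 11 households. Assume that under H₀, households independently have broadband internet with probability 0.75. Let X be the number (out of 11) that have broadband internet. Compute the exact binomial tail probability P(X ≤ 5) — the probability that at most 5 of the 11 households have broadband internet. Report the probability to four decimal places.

P = 0.0343

X is binomial with n = 11 and p = 0.75.
P(X ≤ 5) = Σ_{j=0}^{5} C(11,j)·0.75^j·0.25^{11−j}.
= 0.000000 + 0.000008 + 0.000118 + 0.001062 + 0.006373 + 0.026766 = 0.0343.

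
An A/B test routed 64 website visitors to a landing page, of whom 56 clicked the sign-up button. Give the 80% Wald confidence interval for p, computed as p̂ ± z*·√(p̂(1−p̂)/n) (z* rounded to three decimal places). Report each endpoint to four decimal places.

The sample proportion is 56/64 = 0.87500.
Standard error of p̂: √(0.109375/64) = √0.001708984 = 0.041340.
For 80% confidence, z* = 1.282.
Margin of error: 1.282 × 0.041340 = 0.05300.
So the interval runs from 0.8220 to 0.9280.

(0.8220, 0.9280)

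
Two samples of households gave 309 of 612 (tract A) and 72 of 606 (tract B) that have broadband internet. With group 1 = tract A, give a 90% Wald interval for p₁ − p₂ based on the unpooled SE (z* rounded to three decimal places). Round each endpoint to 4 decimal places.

p̂₁ = 309/612 = 0.50490, p̂₂ = 72/606 = 0.11881; p̂₁ − p̂₂ = 0.38609.
SE = √(0.000408457 + 0.000172765) = √0.000581222 = 0.024109.
z* = 1.645 at the 90% level. Margin = 1.645·0.024109 = 0.03966.
So the interval runs from 0.3464 to 0.4257.

(0.3464, 0.4257)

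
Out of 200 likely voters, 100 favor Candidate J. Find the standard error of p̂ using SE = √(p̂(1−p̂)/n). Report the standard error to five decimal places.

Sample proportion p̂ = 100/200 = 0.50000.
p̂(1−p̂) = 0.250000.
SE = √(0.250000/200) = √0.001250000 = 0.03536.

SE = 0.03536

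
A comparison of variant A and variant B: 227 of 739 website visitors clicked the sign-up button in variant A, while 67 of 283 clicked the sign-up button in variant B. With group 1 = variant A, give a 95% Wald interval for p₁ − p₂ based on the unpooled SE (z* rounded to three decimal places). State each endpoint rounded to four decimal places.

(0.0108, 0.1301)

p̂₁ = 227/739 = 0.30717, p̂₂ = 67/283 = 0.23675; p̂₁ − p̂₂ = 0.07042.
SE = √(0.000287980 + 0.000638512) = √0.000926492 = 0.030438.
The 95% critical value is z* = 1.960. Margin of error = 0.05966.
CI: 0.07042 ± 0.05966 = (0.0108, 0.1301).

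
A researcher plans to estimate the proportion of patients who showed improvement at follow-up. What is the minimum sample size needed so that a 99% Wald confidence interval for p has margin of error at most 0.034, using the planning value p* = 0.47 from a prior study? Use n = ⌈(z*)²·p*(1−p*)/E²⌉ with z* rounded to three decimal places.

z* = 2.576 at the 99% level.
p*(1−p*) = 0.47·0.53 = 0.2491.
Required n before rounding: 6.635776 × 0.2491 / 0.034² = 1429.906.
Rounding up, n = 1430.

n = 1430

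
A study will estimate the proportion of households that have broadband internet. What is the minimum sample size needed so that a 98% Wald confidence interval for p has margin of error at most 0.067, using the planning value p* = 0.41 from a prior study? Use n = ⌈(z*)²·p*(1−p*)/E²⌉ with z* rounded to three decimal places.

n = 292

For 98% confidence, z* = 2.326.
p*(1−p*) = 0.41·0.59 = 0.2419.
(z*)²·p*(1−p*)/E² = 5.410276·0.2419/0.004489 = 291.545.
Rounding up, n = 292.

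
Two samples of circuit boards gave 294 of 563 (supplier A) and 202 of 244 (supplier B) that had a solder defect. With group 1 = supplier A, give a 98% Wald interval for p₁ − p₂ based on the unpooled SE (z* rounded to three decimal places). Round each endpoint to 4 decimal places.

(-0.3802, -0.2311)

p̂₁ = 0.52220, p̂₂ = 0.82787, so the observed difference is -0.30567.
SE = √(0.000443174 + 0.000584025) = √0.001027199 = 0.032050.
z* = 2.326 at the 98% level. Margin = 2.326·0.032050 = 0.07455.
So the interval runs from -0.3802 to -0.2311.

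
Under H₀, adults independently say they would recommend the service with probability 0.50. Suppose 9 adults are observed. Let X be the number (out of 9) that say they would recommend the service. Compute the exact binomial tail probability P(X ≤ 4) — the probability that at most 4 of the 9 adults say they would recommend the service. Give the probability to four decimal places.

P = 0.5000

X is binomial with n = 9 and p = 0.50.
P(X ≤ 4) = Σ_{j=0}^{4} C(9,j)·0.50^j·0.50^{9−j}.
= 0.001953 + 0.017578 + 0.070312 + 0.164062 + 0.246094 = 0.5000.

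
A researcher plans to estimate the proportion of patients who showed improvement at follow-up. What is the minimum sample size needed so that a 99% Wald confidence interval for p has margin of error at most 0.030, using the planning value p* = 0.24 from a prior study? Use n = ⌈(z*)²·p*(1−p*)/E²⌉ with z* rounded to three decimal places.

n = 1345

The 99% critical value is z* = 2.576.
p*(1−p*) = 0.24·0.76 = 0.1824.
(z*)²·p*(1−p*)/E² = 6.635776·0.1824/0.000900 = 1344.851.
Rounding up, n = 1345.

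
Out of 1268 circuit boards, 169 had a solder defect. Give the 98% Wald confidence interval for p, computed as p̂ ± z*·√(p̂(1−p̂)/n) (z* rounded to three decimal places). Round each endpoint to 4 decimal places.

(0.1111, 0.1555)

The sample proportion is 169/1268 = 0.13328.
SE = √(p̂(1−p̂)/n) = √(0.115517/1268) = 0.009545.
z* = 2.326 at the 98% level.
Margin of error: 2.326 × 0.009545 = 0.02220.
CI: 0.13328 ± 0.02220 = (0.1111, 0.1555).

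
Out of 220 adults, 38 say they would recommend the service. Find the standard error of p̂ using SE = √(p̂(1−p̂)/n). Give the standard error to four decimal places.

SE = 0.0255

p̂ = 38/220 = 0.17273.
p̂(1−p̂) = 0.17273·0.82727 = 0.142894.
SE = √(0.142894/220) = √0.000649518 = 0.0255.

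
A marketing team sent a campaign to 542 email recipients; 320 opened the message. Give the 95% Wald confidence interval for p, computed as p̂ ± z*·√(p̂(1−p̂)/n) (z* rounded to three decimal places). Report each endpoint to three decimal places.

(0.549, 0.632)

With x = 320 successes in n = 542, p̂ = 0.59041.
SE = √(p̂(1−p̂)/n) = √(0.241827/542) = 0.021123.
z* = 1.960 at the 95% level.
Margin of error: 1.960 × 0.021123 = 0.04140.
Interval: 0.59041 ± 0.04140 → (0.549, 0.632).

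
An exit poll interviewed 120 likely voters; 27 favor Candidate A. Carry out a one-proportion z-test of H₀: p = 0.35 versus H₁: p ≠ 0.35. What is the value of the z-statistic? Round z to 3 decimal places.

With x = 27 successes in n = 120, p̂ = 0.22500.
Under H₀, SE = √(p₀(1−p₀)/n) = √(0.35·0.65/120) = √0.001895833 = 0.043541.
z = (0.22500 − 0.35)/0.043541 = -0.12500/0.043541 = -2.871.

z = -2.871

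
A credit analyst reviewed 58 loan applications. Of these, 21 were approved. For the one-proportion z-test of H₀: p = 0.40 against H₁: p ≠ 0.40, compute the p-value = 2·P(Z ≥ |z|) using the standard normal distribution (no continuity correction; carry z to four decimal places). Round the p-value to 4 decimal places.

p̂ = 21/58 = 0.36207.
Under H₀, SE = √(p₀(1−p₀)/n) = √(0.40·0.60/58) = √0.004137931 = 0.064327.
z = (p̂ − p₀)/SE = (21/58 − 0.40)/0.064327 ≈ -0.5897.
From the standard normal, 2·P(Z ≥ |z|) = 0.5554.

p-value = 0.5554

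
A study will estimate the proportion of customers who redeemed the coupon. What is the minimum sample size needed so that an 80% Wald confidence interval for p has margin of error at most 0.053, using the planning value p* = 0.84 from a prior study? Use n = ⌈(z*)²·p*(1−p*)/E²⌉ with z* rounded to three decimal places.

n = 79

The 80% critical value is z* = 1.282.
p*(1−p*) = 0.1344.
(z*)²·p*(1−p*)/E² = 1.643524·0.1344/0.002809 = 78.636.
Rounding up, n = 79.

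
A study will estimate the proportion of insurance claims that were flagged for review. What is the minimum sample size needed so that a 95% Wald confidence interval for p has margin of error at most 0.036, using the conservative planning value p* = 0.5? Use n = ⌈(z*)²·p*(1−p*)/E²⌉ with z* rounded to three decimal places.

The 95% critical value is z* = 1.960.
p*(1−p*) = 0.2500.
Required n before rounding: 3.841600 × 0.2500 / 0.036² = 741.049.
Rounding up, n = 742.

n = 742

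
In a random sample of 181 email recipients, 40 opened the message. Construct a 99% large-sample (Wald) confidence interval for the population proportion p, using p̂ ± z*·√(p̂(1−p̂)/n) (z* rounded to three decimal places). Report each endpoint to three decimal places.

Sample proportion p̂ = 40/181 = 0.22099.
SE = √(p̂(1−p̂)/n) = √(0.172156/181) = 0.030841.
The 99% critical value is z* = 2.576.
Margin of error: 2.576 × 0.030841 = 0.07945.
So the interval runs from 0.142 to 0.300.

(0.142, 0.300)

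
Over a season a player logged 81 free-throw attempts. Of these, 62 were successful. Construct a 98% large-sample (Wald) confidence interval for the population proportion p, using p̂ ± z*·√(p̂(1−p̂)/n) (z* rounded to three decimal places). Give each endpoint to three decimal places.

(0.656, 0.875)

The sample proportion is 62/81 = 0.76543.
SE = √(p̂(1−p̂)/n) = √(0.179546/81) = 0.047081.
For 98% confidence, z* = 2.326.
Margin of error: 2.326 × 0.047081 = 0.10951.
Interval: 0.76543 ± 0.10951 → (0.656, 0.875).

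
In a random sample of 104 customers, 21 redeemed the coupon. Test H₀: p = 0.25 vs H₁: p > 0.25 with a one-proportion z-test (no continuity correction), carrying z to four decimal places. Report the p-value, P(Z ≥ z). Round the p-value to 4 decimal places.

p̂ = 21/104 = 0.20192.
SE₀ = √(0.25·0.75/104) = 0.042460.
z = (p̂ − p₀)/SE = (21/104 − 0.25)/0.042460 ≈ -1.1323.
From the standard normal, P(Z ≥ z) = 0.8712.

p-value = 0.8712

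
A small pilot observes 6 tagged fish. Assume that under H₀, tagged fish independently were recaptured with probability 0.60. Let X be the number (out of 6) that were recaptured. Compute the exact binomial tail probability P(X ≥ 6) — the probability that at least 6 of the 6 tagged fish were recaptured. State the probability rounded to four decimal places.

X ~ Binomial(n=6, p=0.60).
P(X ≥ 6) = C(6,6)·0.60^6·0.40^0.
= 0.046656 = 0.0467.

P = 0.0467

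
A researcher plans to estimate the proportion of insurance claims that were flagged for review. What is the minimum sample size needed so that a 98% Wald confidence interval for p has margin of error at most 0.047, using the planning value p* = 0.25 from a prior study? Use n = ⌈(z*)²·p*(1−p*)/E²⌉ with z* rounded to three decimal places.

n = 460

The 98% critical value is z* = 2.326.
p*(1−p*) = 0.1875.
Required n before rounding: 5.410276 × 0.1875 / 0.047² = 459.224.
Rounding up, n = 460.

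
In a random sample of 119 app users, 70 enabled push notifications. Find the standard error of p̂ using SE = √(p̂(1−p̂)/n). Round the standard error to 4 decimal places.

The sample proportion is 70/119 = 0.58824.
p̂(1−p̂) = 0.242214.
SE = √(0.242214/119) = 0.0451.

SE = 0.0451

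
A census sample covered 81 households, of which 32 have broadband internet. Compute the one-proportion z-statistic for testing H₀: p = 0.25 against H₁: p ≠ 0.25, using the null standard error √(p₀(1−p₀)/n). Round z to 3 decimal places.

z = 3.015

p̂ = 32/81 = 0.39506.
SE₀ = √(0.25·0.75/81) = 0.048113.
z = (0.39506 − 0.25)/0.048113 = 0.14506/0.048113 = 3.015.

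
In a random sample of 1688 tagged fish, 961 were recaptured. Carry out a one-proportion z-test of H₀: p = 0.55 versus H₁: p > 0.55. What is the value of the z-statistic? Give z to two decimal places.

p̂ = 961/1688 = 0.56931.
Null standard error: √(0.55·0.45/1688) = √0.000146623 = 0.012109.
z = (0.56931 − 0.55)/0.012109 = 0.01931/0.012109 = 1.59.

z = 1.59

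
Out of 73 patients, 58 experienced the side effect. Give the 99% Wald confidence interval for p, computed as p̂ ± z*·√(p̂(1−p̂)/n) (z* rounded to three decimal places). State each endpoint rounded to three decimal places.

(0.673, 0.916)

Sample proportion p̂ = 58/73 = 0.79452.
SE = √(p̂(1−p̂)/n) = √(0.163258/73) = 0.047291.
z* = 2.576 at the 99% level.
Margin = 2.576·0.047291 = 0.12182.
Interval: 0.79452 ± 0.12182 → (0.673, 0.916).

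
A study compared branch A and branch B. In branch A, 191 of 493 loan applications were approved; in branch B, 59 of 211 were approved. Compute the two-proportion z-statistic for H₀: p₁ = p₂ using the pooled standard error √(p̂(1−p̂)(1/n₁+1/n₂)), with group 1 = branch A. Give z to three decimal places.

z = 2.738

Sample proportions: p̂₁ = 191/493 = 0.38742 and p̂₂ = 59/211 = 0.27962.
Pooled p̂ = (191+59)/(493+211) = 250/704 = 0.35511.
Pooled SE = √[0.2290079·0.00676773] ≈ 0.039368.
z = (p̂₁ − p̂₂)/SE = (0.38742 − 0.27962)/0.039368 = 0.10780/0.039368 = 2.738.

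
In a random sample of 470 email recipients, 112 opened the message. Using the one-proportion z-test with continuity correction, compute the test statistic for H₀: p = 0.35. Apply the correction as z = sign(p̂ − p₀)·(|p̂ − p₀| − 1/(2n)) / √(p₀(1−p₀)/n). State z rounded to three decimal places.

p̂ = 112/470 = 0.23830. p̂ − p₀ = -0.111702.
Continuity correction 1/(2n) = 1/940 = 0.001064.
Corrected numerator: |-0.111702| − 0.001064 = 0.110638.
Under H₀, SE = √(p₀(1−p₀)/n) = √(0.35·0.65/470) = √0.000484043 = 0.022001.
z = (−)0.110638/0.022001 = -5.029.

z = -5.029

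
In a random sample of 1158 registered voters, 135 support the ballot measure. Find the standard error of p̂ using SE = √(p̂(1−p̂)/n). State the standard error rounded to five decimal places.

SE = 0.00943

Sample proportion p̂ = 135/1158 = 0.11658.
p̂(1−p̂) = 0.11658·0.88342 = 0.102989.
Dividing by n and taking the root: √0.000088937 = 0.00943.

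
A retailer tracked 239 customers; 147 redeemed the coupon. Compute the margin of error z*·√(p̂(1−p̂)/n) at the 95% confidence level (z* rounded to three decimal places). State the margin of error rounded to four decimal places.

ME = 0.0617

Sample proportion p̂ = 147/239 = 0.61506.
Standard error of p̂: √(0.236761/239) = √0.000990630 = 0.031474.
The 95% critical value is z* = 1.960.
ME = 1.960·0.031474 = 0.0617.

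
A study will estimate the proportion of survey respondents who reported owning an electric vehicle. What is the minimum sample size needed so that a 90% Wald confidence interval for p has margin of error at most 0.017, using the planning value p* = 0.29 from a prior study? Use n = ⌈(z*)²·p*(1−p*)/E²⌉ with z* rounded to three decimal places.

n = 1928

The 90% critical value is z* = 1.645.
p*(1−p*) = 0.29·0.71 = 0.2059.
(z*)²·p*(1−p*)/E² = 2.706025·0.2059/0.000289 = 1927.926.
Rounding up, n = 1928.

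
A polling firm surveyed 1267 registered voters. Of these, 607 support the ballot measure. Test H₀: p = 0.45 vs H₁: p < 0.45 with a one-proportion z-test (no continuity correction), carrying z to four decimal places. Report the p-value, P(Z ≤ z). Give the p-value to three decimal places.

p̂ = 607/1267 = 0.47908.
SE₀ = √(0.45·0.55/1267) = 0.013977.
Test statistic (full precision, shown to 4 dp): z = (607/1267 − 0.45)/SE₀ ≈ 2.0809.
p-value = P(Z ≤ z) with z = 2.0809 → 0.981.

p-value = 0.981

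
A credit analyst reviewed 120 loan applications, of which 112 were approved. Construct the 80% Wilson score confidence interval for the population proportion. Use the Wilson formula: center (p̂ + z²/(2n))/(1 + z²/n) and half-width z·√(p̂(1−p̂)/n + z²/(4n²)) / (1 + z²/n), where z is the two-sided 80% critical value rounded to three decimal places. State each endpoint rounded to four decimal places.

(0.8979, 0.9571)

Here p̂ = 112/120 = 0.93333 and z = 1.282 (z² = 1.643524).
Denominator 1 + z²/n = 1 + 1.643524/120 = 1.013696.
Adjusted center: (0.93333 + z²/(2n))/1.013696 = 0.92748.
Radicand: p̂(1−p̂)/n + z²/(4n²) = 0.000518519 + 0.000028533 = 0.000547052.
Half-width = 1.282·√0.000547052/1.013696 = 0.02958.
CI: 0.92748 ± 0.02958 = (0.8979, 0.9571).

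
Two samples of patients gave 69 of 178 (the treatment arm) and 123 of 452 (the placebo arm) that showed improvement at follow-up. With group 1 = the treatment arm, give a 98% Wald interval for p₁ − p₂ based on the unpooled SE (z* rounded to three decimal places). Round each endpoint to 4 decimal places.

(0.0176, 0.2134)

p̂₁ = 69/178 = 0.38764, p̂₂ = 123/452 = 0.27212; p̂₁ − p̂₂ = 0.11552.
SE = √(0.001333569 + 0.000438213) = √0.001771782 = 0.042093.
The 98% critical value is z* = 2.326. Margin = 2.326·0.042093 = 0.09791.
Interval: 0.11552 ± 0.09791 → (0.0176, 0.2134).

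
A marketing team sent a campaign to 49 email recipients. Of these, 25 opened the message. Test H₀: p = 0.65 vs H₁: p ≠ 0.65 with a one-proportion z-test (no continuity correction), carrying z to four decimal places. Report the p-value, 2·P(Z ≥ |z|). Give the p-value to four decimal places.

p-value = 0.0402

p̂ = 25/49 = 0.51020.
Null standard error: √(0.65·0.35/49) = √0.004642857 = 0.068139.
Test statistic (full precision, shown to 4 dp): z = (25/49 − 0.65)/SE₀ ≈ -2.0516.
p-value = 2·P(Z ≥ |z|) with z = -2.0516 → 0.0402.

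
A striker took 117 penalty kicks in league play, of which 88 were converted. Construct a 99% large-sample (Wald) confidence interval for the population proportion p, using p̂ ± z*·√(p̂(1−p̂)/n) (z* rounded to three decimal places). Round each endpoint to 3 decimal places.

p̂ = 88/117 = 0.75214.
SE = √(p̂(1−p̂)/n) = √(0.186427/117) = 0.039917.
The 99% critical value is z* = 2.576.
Margin = 2.576·0.039917 = 0.10283.
CI: 0.75214 ± 0.10283 = (0.649, 0.855).

(0.649, 0.855)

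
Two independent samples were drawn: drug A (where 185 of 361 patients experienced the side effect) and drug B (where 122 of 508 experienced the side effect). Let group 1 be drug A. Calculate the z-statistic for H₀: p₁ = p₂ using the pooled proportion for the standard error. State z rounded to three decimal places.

z = 8.276

p̂₁ = 185/361 = 0.51247, p̂₂ = 122/508 = 0.24016.
Pooled p̂ = (185+122)/(361+508) = 307/869 = 0.35328.
SE = √[p̂(1−p̂)(1/n₁+1/n₂)] = √[0.35328·0.64672·(1/361+1/508)] ≈ 0.032903.
z = (p̂₁ − p̂₂)/SE = (0.51247 − 0.24016)/0.032903 = 0.27231/0.032903 = 8.276.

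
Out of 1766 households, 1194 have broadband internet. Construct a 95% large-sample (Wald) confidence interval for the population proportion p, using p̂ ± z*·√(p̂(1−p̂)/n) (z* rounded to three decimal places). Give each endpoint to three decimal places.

(0.654, 0.698)

The sample proportion is 1194/1766 = 0.67610.
SE = √(p̂(1−p̂)/n) = √(0.218987/1766) = 0.011136.
For 95% confidence, z* = 1.960.
Margin = 1.960·0.011136 = 0.02183.
So the interval runs from 0.654 to 0.698.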